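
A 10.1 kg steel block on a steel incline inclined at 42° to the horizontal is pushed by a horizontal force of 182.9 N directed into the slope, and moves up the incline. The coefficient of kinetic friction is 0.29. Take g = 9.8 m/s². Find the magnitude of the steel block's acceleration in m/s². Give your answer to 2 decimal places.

1.27 m/s²

The horizontal push has components F cos 42° = 182.9 × 0.7431 = 135.913 N up the incline and F sin 42° = 182.9 × 0.6691 = 122.378 N pressing into the surface.
The normal force is therefore N = mg cos 42° + F sin 42° = 73.552 + 122.378 = 195.930 N, and kinetic friction down the slope is μN = 0.29 × 195.930 = 56.820 N.
Along the incline: F cos 42° − mg sin 42° − μN = ma, so 135.913 − 66.228 − 56.820 = 10.1 a, giving a = 1.2738 m/s².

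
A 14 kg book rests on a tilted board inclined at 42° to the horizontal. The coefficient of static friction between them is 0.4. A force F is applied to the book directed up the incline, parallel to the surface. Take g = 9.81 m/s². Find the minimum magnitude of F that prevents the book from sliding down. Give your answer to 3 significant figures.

51.1 N

The normal force is N = mg cos 42° = 102.064 N. With F at its minimum the book is on the verge of sliding down, so static friction is at its maximum μ_s N = 0.4 × 102.064 = 40.826 N and acts up the slope.
Equilibrium along the incline: F + μ_s N = mg sin 42°, so F = 91.898 − 40.826 = 51.072 N.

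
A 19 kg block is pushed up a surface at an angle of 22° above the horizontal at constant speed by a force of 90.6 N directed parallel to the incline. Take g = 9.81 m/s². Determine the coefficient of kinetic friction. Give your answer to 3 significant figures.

0.120

At constant speed ΣF = 0 along the incline. The applied 90.6 N acts up the slope; the weight component mg sin 22° = 69.823 N and kinetic friction μN both act down the slope.
So 90.6 = 69.823 + μ × 172.818, giving μ = (90.6 − 69.823) / 172.818 = 0.1202.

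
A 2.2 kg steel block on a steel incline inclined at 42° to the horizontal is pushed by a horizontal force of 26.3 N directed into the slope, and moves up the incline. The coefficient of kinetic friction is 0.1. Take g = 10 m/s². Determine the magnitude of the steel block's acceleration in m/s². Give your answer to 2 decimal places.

The horizontal push has components F cos 42° = 26.3 × 0.7431 = 19.544 N up the incline and F sin 42° = 26.3 × 0.6691 = 17.597 N pressing into the surface.
The normal force is therefore N = mg cos 42° + F sin 42° = 16.348 + 17.597 = 33.945 N, and kinetic friction down the slope is μN = 0.1 × 33.945 = 3.395 N.
Along the incline: F cos 42° − mg sin 42° − μN = ma, so 19.544 − 14.720 − 3.395 = 2.2 a, giving a = 0.6495 m/s².

0.65 m/s²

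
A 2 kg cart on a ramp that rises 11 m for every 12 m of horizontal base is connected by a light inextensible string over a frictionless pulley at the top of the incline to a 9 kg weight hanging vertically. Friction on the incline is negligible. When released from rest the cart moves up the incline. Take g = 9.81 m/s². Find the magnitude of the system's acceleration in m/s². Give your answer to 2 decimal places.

6.82 m/s²

For the cart on the incline: the weight component along the slope is m₁g sin 42.51° = 2 × 9.81 × 0.6757 = 13.257 N and the normal force is N = m₁g cos 42.51° = 14.463 N.
Newton's second law for the cart (up-slope positive): T − 13.257 = 2 a. For the hanging weight (downward positive): 9 × 9.81 − T = 9 a.
Adding the two equations eliminates T: 75.033 = 11 a, so a = 6.8212 m/s².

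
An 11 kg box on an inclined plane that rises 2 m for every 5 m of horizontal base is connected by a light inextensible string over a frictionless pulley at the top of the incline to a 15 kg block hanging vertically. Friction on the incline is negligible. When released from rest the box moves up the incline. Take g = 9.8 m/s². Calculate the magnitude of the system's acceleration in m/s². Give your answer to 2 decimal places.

4.11 m/s²

For the box on the incline: the weight component along the slope is m₁g sin 21.80° = 11 × 9.8 × 0.3714 = 40.037 N and the normal force is N = m₁g cos 21.80° = 100.090 N.
Newton's second law for the box (up-slope positive): T − 40.037 = 11 a. For the hanging block (downward positive): 15 × 9.8 − T = 15 a.
Adding the two equations eliminates T: 106.963 = 26 a, so a = 4.1140 m/s².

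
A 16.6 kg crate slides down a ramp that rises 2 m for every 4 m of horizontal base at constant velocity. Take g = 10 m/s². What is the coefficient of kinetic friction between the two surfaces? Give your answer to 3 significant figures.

0.500

At constant velocity the net force along the incline is zero: mg sin 26.57° = μ mg cos 26.57°.
So μ = tan 26.57° = 0.4472 / 0.8944 = 0.5000.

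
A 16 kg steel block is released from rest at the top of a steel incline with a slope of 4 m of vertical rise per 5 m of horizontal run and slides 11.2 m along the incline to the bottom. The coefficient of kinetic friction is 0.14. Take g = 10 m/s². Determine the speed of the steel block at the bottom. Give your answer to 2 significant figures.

11 m/s

The weight component along the incline is mg sin 38.66° = 99.951 N and the normal force is N = mg cos 38.66° = 124.939 N.
Friction up the slope is f = μN = 0.14 × 124.939 = 17.491 N, so the net downslope force is 99.951 − 17.491 = 82.460 N and a = 82.460 / 16 = 5.1537 m/s².
Starting from rest over a distance of 11.2 m, v² = 2aL = 2 × 5.1537 × 11.2 = 115.4429, so v = 10.7444 m/s.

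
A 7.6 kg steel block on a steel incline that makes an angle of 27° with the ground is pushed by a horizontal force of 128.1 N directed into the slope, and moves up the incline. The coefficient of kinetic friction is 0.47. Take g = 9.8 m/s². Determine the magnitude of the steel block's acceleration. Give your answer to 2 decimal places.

2.87 m/s²

The horizontal push has components F cos 27° = 128.1 × 0.8910 = 114.137 N up the incline and F sin 27° = 128.1 × 0.4540 = 58.157 N pressing into the surface.
The normal force is therefore N = mg cos 27° + F sin 27° = 66.362 + 58.157 = 124.519 N, and kinetic friction down the slope is μN = 0.47 × 124.519 = 58.524 N.
Along the incline: F cos 27° − mg sin 27° − μN = ma, so 114.137 − 33.814 − 58.524 = 7.6 a, giving a = 2.8683 m/s².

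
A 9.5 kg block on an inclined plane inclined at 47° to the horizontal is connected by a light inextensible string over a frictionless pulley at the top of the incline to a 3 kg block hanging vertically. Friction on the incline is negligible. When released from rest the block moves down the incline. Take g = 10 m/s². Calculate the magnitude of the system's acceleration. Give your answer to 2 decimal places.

For the block on the incline: the weight component along the slope is m₁g sin 47° = 9.5 × 10 × 0.7314 = 69.483 N and the normal force is N = m₁g cos 47° = 64.790 N.
Newton's second law for the block (down-slope positive): 69.483 − T = 9.5 a. For the hanging block (upward positive): T − 3 × 10 = 3 a.
Adding the two equations eliminates T: 39.483 = 12.5 a, so a = 3.1586 m/s².

3.16 m/s²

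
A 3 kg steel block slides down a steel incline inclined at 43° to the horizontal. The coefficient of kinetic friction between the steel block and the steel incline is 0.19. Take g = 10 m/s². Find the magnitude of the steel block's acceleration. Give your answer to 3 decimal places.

Resolving the weight along the incline: the component pulling the steel block down the slope is mg sin 43° = 3 × 10 × 0.6820 = 20.460 N, and the normal force is N = mg cos 43° = 3 × 10 × 0.7314 = 21.942 N.
Kinetic friction acts up the slope with magnitude f = μN = 0.19 × 21.942 = 4.169 N.
Net force along the incline is 20.460 − 4.169 = 16.291 N, so a = 16.291 / 3 = 5.4303 m/s².

5.430 m/s²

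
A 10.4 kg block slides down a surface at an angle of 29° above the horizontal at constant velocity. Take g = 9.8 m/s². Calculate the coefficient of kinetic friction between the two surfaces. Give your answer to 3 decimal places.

At constant velocity the net force along the incline is zero: mg sin 29° = μ mg cos 29°.
So μ = tan 29° = 0.4848 / 0.8746 = 0.5543.

0.554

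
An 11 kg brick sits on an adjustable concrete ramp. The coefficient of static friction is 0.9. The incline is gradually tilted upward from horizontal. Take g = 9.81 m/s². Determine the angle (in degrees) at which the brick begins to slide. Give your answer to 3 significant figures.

42.0°

At the threshold of sliding, static friction is at its maximum μ_s N and exactly balances the weight component along the incline: mg sin θ = μ_s mg cos θ.
Hence tan θ = μ_s = 0.9, so θ = arctan(0.9) = 41.9872°.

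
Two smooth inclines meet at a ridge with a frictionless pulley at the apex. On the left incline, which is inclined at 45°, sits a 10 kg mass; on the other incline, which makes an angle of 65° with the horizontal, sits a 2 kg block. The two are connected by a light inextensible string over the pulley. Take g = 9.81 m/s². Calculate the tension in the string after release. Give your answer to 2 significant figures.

26 N

Resolve each weight along its own incline: the 10 kg mass has component 10 × 9.81 × sin 45° = 69.367 N down its slope, and the 2 kg mass has 2 × 9.81 × sin 65° = 17.782 N down its slope.
The 10 kg side's 69.367 N exceeds the other side's 17.782 N, so that mass slides down and the 2 kg mass slides up. Taking that direction as positive, Newton's second law for the whole system gives 69.367 − 17.782 = (10 + 2) a, so a = 51.585 / 12 = 4.2988 m/s².
For the 2 kg mass (up-slope positive): T − 17.782 = 2 × 4.2988, so T = 26.380 N.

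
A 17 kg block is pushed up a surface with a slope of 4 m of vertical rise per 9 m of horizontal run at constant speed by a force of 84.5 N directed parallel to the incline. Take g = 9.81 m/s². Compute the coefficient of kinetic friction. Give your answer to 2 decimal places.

0.11

At constant speed ΣF = 0 along the incline. The applied 84.5 N acts up the slope; the weight component mg sin 23.96° = 67.732 N and kinetic friction μN both act down the slope.
So 84.5 = 67.732 + μ × 152.396, giving μ = (84.5 − 67.732) / 152.396 = 0.1100.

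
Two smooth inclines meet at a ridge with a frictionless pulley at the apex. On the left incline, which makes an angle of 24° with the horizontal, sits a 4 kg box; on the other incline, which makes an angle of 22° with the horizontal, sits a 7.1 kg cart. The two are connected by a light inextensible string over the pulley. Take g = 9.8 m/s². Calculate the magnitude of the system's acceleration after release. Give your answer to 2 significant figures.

0.91 m/s²

Resolve each weight along its own incline: the 4 kg mass has component 4 × 9.8 × sin 24° = 15.944 N down its slope, and the 7.1 kg mass has 7.1 × 9.8 × sin 22° = 26.065 N down its slope.
The 7.1 kg side's 26.065 N exceeds the other side's 15.944 N, so that mass slides down and the 4 kg mass slides up. Taking that direction as positive, Newton's second law for the whole system gives 26.065 − 15.944 = (4 + 7.1) a, so a = 10.121 / 11.1 = 0.9118 m/s².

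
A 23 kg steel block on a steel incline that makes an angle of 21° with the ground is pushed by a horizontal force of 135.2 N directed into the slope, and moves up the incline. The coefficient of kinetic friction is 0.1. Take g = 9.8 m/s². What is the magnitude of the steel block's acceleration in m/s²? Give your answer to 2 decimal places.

0.85 m/s²

The horizontal push has components F cos 21° = 135.2 × 0.9336 = 126.223 N up the incline and F sin 21° = 135.2 × 0.3584 = 48.456 N pressing into the surface.
The normal force is therefore N = mg cos 21° + F sin 21° = 210.433 + 48.456 = 258.889 N, and kinetic friction down the slope is μN = 0.1 × 258.889 = 25.889 N.
Along the incline: F cos 21° − mg sin 21° − μN = ma, so 126.223 − 80.783 − 25.889 = 23 a, giving a = 0.8500 m/s².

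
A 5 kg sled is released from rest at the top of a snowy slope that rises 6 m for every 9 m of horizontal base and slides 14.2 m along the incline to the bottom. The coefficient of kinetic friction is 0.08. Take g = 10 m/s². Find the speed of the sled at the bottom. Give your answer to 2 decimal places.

11.77 m/s

The weight component along the incline is mg sin 33.69° = 27.735 N and the normal force is N = mg cos 33.69° = 41.603 N.
Friction up the slope is f = μN = 0.08 × 41.603 = 3.328 N, so the net downslope force is 27.735 − 3.328 = 24.407 N and a = 24.407 / 5 = 4.8814 m/s².
Starting from rest over a distance of 14.2 m, v² = 2aL = 2 × 4.8814 × 14.2 = 138.6318, so v = 11.7742 m/s.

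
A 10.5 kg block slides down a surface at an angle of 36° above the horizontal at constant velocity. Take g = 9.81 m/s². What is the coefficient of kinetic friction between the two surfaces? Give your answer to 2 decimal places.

At constant velocity the net force along the incline is zero: mg sin 36° = μ mg cos 36°.
So μ = tan 36° = 0.5878 / 0.8090 = 0.7266.

0.73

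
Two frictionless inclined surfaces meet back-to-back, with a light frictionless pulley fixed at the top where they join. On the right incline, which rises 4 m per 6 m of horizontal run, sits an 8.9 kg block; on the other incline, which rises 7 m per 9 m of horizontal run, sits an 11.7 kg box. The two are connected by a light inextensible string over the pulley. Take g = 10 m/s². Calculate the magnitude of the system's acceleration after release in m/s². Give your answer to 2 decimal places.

1.09 m/s²

Resolve each weight along its own incline: the 8.9 kg mass has component 8.9 × 10 × sin 33.69° = 49.368 N down its slope, and the 11.7 kg mass has 11.7 × 10 × sin 37.87° = 71.831 N down its slope.
The 11.7 kg side's 71.831 N exceeds the other side's 49.368 N, so that mass slides down and the 8.9 kg mass slides up. Taking that direction as positive, Newton's second law for the whole system gives 71.831 − 49.368 = (8.9 + 11.7) a, so a = 22.463 / 20.6 = 1.0904 m/s².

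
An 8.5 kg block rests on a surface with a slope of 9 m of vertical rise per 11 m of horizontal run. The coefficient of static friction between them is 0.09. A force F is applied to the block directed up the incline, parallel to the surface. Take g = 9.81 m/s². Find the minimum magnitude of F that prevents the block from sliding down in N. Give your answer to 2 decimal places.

The normal force is N = mg cos 39.29° = 64.536 N. With F at its minimum the block is on the verge of sliding down, so static friction is at its maximum μ_s N = 0.09 × 64.536 = 5.808 N and acts up the slope.
Equilibrium along the incline: F + μ_s N = mg sin 39.29°, so F = 52.803 − 5.808 = 46.995 N.

46.99 N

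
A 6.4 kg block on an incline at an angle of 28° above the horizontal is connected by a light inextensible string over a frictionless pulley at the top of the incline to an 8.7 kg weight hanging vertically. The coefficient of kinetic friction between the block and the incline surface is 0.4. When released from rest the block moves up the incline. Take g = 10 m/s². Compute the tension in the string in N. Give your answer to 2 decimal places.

For the block on the incline: the weight component along the slope is m₁g sin 28° = 6.4 × 10 × 0.4695 = 30.048 N and the normal force is N = m₁g cos 28° = 56.509 N.
Kinetic friction opposes the block's motion up the incline: f = μN = 0.4 × 56.509 = 22.604 N acting down the slope.
Newton's second law for the block (up-slope positive): T − 30.048 − 22.604 = 6.4 a. For the hanging weight (downward positive): 8.7 × 10 − T = 8.7 a.
Adding the two equations eliminates T: 34.348 = 15.1 a, so a = 2.2747 m/s².
Then from the hanging weight's equation, T = 8.7 × (10 − 2.2747) = 67.210 N.

67.21 N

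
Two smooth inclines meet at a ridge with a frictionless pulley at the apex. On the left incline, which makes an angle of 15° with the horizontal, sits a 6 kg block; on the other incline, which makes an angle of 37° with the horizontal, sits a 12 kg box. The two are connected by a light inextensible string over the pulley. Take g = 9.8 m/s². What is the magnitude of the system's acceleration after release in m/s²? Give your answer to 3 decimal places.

Resolve each weight along its own incline: the 6 kg mass has component 6 × 9.8 × sin 15° = 15.219 N down its slope, and the 12 kg mass has 12 × 9.8 × sin 37° = 70.773 N down its slope.
The 12 kg side's 70.773 N exceeds the other side's 15.219 N, so that mass slides down and the 6 kg mass slides up. Taking that direction as positive, Newton's second law for the whole system gives 70.773 − 15.219 = (6 + 12) a, so a = 55.554 / 18 = 3.0863 m/s².

3.086 m/s²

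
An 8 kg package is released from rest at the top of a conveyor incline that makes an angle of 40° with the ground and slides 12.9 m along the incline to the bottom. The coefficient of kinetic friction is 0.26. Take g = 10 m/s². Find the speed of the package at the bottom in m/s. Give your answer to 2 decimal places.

The weight component along the incline is mg sin 40° = 51.423 N and the normal force is N = mg cos 40° = 61.284 N.
Friction up the slope is f = μN = 0.26 × 61.284 = 15.934 N, so the net downslope force is 51.423 − 15.934 = 35.489 N and a = 35.489 / 8 = 4.4361 m/s².
Starting from rest over a distance of 12.9 m, v² = 2aL = 2 × 4.4361 × 12.9 = 114.4514, so v = 10.6982 m/s.

10.70 m/s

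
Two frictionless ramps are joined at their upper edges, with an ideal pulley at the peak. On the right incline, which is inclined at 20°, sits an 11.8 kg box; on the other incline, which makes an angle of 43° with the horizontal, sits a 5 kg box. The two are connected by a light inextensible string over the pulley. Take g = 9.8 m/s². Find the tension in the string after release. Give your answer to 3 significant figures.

35.2 N

Resolve each weight along its own incline: the 11.8 kg mass has component 11.8 × 9.8 × sin 20° = 39.551 N down its slope, and the 5 kg mass has 5 × 9.8 × sin 43° = 33.418 N down its slope.
The 11.8 kg side's 39.551 N exceeds the other side's 33.418 N, so that mass slides down and the 5 kg mass slides up. Taking that direction as positive, Newton's second law for the whole system gives 39.551 − 33.418 = (11.8 + 5) a, so a = 6.133 / 16.8 = 0.3651 m/s².
For the 5 kg mass (up-slope positive): T − 33.418 = 5 × 0.3651, so T = 35.243 N.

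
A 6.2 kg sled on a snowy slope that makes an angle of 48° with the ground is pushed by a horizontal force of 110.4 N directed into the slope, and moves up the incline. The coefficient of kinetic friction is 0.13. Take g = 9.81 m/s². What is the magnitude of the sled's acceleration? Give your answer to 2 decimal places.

2.05 m/s²

The horizontal push has components F cos 48° = 110.4 × 0.6691 = 73.869 N up the incline and F sin 48° = 110.4 × 0.7431 = 82.038 N pressing into the surface.
The normal force is therefore N = mg cos 48° + F sin 48° = 40.696 + 82.038 = 122.734 N, and kinetic friction down the slope is μN = 0.13 × 122.734 = 15.955 N.
Along the incline: F cos 48° − mg sin 48° − μN = ma, so 73.869 − 45.197 − 15.955 = 6.2 a, giving a = 2.0511 m/s².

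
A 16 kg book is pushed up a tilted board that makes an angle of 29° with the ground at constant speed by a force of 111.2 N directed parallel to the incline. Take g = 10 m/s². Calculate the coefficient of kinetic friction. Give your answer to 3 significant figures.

At constant speed ΣF = 0 along the incline. The applied 111.2 N acts up the slope; the weight component mg sin 29° = 77.570 N and kinetic friction μN both act down the slope.
So 111.2 = 77.570 + μ × 139.939, giving μ = (111.2 − 77.570) / 139.939 = 0.2403.

0.240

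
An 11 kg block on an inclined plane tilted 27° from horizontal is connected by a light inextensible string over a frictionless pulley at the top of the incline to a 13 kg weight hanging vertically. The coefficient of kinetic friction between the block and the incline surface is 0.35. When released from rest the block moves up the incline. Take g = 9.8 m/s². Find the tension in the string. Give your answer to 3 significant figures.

103 N

For the block on the incline: the weight component along the slope is m₁g sin 27° = 11 × 9.8 × 0.4540 = 48.941 N and the normal force is N = m₁g cos 27° = 96.051 N.
Kinetic friction opposes the block's motion up the incline: f = μN = 0.35 × 96.051 = 33.618 N acting down the slope.
Newton's second law for the block (up-slope positive): T − 48.941 − 33.618 = 11 a. For the hanging weight (downward positive): 13 × 9.8 − T = 13 a.
Adding the two equations eliminates T: 44.841 = 24 a, so a = 1.8684 m/s².
Then from the hanging weight's equation, T = 13 × (9.8 − 1.8684) = 103.111 N.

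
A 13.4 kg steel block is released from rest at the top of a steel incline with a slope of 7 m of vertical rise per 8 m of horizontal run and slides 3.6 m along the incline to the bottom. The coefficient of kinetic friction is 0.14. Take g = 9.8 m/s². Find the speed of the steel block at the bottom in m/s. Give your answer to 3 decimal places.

The weight component along the incline is mg sin 41.19° = 86.475 N and the normal force is N = mg cos 41.19° = 98.828 N.
Friction up the slope is f = μN = 0.14 × 98.828 = 13.836 N, so the net downslope force is 86.475 − 13.836 = 72.639 N and a = 72.639 / 13.4 = 5.4208 m/s².
Starting from rest over a distance of 3.6 m, v² = 2aL = 2 × 5.4208 × 3.6 = 39.0298, so v = 6.2474 m/s.

6.247 m/s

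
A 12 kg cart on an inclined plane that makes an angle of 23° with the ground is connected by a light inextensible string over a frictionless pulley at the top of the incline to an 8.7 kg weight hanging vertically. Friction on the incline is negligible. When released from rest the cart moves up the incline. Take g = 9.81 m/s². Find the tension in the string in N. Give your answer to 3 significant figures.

68.8 N

For the cart on the incline: the weight component along the slope is m₁g sin 23° = 12 × 9.81 × 0.3907 = 45.993 N and the normal force is N = m₁g cos 23° = 108.362 N.
Newton's second law for the cart (up-slope positive): T − 45.993 = 12 a. For the hanging weight (downward positive): 8.7 × 9.81 − T = 8.7 a.
Adding the two equations eliminates T: 39.354 = 20.7 a, so a = 1.9012 m/s².
Then from the hanging weight's equation, T = 8.7 × (9.81 − 1.9012) = 68.807 N.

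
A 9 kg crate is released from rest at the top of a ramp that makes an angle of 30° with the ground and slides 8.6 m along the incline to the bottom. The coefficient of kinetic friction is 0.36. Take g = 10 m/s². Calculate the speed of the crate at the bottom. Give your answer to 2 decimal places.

The weight component along the incline is mg sin 30° = 45.000 N and the normal force is N = mg cos 30° = 77.942 N.
Friction up the slope is f = μN = 0.36 × 77.942 = 28.059 N, so the net downslope force is 45.000 − 28.059 = 16.941 N and a = 16.941 / 9 = 1.8823 m/s².
Starting from rest over a distance of 8.6 m, v² = 2aL = 2 × 1.8823 × 8.6 = 32.3756, so v = 5.6900 m/s.

5.69 m/s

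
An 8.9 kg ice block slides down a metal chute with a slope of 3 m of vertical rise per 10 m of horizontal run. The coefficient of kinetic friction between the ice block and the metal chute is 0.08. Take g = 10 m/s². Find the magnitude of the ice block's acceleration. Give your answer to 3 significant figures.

Resolving the weight along the incline: the component pulling the ice block down the slope is mg sin 16.70° = 8.9 × 10 × 0.2873 = 25.570 N, and the normal force is N = mg cos 16.70° = 8.9 × 10 × 0.9578 = 85.244 N.
Kinetic friction acts up the slope with magnitude f = μN = 0.08 × 85.244 = 6.820 N.
Net force along the incline is 25.570 − 6.820 = 18.750 N, so a = 18.750 / 8.9 = 2.1067 m/s².

2.11 m/s²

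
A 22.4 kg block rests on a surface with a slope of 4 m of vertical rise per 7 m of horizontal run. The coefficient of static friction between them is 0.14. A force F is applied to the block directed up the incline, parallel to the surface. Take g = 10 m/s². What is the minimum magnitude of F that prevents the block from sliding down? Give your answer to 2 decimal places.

The normal force is N = mg cos 29.74° = 194.486 N. With F at its minimum the block is on the verge of sliding down, so static friction is at its maximum μ_s N = 0.14 × 194.486 = 27.228 N and acts up the slope.
Equilibrium along the incline: F + μ_s N = mg sin 29.74°, so F = 111.135 − 27.228 = 83.907 N.

83.91 N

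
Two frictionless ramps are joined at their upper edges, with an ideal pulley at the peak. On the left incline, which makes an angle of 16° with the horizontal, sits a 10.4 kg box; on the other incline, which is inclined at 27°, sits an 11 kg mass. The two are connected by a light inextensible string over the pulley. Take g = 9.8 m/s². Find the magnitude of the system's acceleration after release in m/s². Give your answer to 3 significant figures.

Resolve each weight along its own incline: the 10.4 kg mass has component 10.4 × 9.8 × sin 16° = 28.093 N down its slope, and the 11 kg mass has 11 × 9.8 × sin 27° = 48.940 N down its slope.
The 11 kg side's 48.940 N exceeds the other side's 28.093 N, so that mass slides down and the 10.4 kg mass slides up. Taking that direction as positive, Newton's second law for the whole system gives 48.940 − 28.093 = (10.4 + 11) a, so a = 20.847 / 21.4 = 0.9742 m/s².

0.974 m/s²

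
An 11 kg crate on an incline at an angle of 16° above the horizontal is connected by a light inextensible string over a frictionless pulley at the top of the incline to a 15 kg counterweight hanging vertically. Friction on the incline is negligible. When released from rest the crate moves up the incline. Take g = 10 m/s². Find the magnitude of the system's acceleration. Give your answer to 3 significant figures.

4.60 m/s²

For the crate on the incline: the weight component along the slope is m₁g sin 16° = 11 × 10 × 0.2756 = 30.316 N and the normal force is N = m₁g cos 16° = 105.739 N.
Newton's second law for the crate (up-slope positive): T − 30.316 = 11 a. For the hanging counterweight (downward positive): 15 × 10 − T = 15 a.
Adding the two equations eliminates T: 119.684 = 26 a, so a = 4.6032 m/s².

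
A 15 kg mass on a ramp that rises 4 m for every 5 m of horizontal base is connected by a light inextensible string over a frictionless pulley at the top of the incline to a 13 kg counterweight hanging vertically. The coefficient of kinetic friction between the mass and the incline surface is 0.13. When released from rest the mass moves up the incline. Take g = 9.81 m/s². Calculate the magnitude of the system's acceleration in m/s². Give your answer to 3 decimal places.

For the mass on the incline: the weight component along the slope is m₁g sin 38.66° = 15 × 9.81 × 0.6247 = 91.925 N and the normal force is N = m₁g cos 38.66° = 114.905 N.
Kinetic friction opposes the mass's motion up the incline: f = μN = 0.13 × 114.905 = 14.938 N acting down the slope.
Newton's second law for the mass (up-slope positive): T − 91.925 − 14.938 = 15 a. For the hanging counterweight (downward positive): 13 × 9.81 − T = 13 a.
Adding the two equations eliminates T: 20.667 = 28 a, so a = 0.7381 m/s².

0.738 m/s²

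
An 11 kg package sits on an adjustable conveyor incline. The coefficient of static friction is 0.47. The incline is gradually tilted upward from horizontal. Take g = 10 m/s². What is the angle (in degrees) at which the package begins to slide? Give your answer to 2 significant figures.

At the threshold of sliding, static friction is at its maximum μ_s N and exactly balances the weight component along the incline: mg sin θ = μ_s mg cos θ.
Hence tan θ = μ_s = 0.47, so θ = arctan(0.47) = 25.1735°.

25°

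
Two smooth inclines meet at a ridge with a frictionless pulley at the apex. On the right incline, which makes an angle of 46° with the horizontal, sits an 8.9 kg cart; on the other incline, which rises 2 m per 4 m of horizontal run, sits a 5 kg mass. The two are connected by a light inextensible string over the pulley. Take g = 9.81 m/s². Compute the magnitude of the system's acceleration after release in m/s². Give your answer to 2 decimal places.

Resolve each weight along its own incline: the 8.9 kg mass has component 8.9 × 9.81 × sin 46° = 62.805 N down its slope, and the 5 kg mass has 5 × 9.81 × sin 26.57° = 21.936 N down its slope.
The 8.9 kg side's 62.805 N exceeds the other side's 21.936 N, so that mass slides down and the 5 kg mass slides up. Taking that direction as positive, Newton's second law for the whole system gives 62.805 − 21.936 = (8.9 + 5) a, so a = 40.869 / 13.9 = 2.9402 m/s².

2.94 m/s²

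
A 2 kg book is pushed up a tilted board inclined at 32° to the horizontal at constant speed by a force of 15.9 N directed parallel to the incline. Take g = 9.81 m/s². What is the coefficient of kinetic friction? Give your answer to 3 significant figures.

0.331

At constant speed ΣF = 0 along the incline. The applied 15.9 N acts up the slope; the weight component mg sin 32° = 10.397 N and kinetic friction μN both act down the slope.
So 15.9 = 10.397 + μ × 16.639, giving μ = (15.9 − 10.397) / 16.639 = 0.3307.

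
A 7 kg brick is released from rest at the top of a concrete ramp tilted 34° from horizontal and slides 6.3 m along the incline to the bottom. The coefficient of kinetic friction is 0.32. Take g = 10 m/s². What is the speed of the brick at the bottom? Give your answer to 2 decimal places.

6.09 m/s

The weight component along the incline is mg sin 34° = 39.144 N and the normal force is N = mg cos 34° = 58.033 N.
Friction up the slope is f = μN = 0.32 × 58.033 = 18.571 N, so the net downslope force is 39.144 − 18.571 = 20.573 N and a = 20.573 / 7 = 2.9390 m/s².
Starting from rest over a distance of 6.3 m, v² = 2aL = 2 × 2.9390 × 6.3 = 37.0314, so v = 6.0853 m/s.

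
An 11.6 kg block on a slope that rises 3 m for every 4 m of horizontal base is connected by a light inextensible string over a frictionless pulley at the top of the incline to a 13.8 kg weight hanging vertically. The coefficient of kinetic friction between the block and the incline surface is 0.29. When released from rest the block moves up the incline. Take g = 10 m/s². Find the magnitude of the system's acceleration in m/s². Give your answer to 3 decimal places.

For the block on the incline: the weight component along the slope is m₁g sin 36.87° = 11.6 × 10 × 0.6000 = 69.600 N and the normal force is N = m₁g cos 36.87° = 92.800 N.
Kinetic friction opposes the block's motion up the incline: f = μN = 0.29 × 92.800 = 26.912 N acting down the slope.
Newton's second law for the block (up-slope positive): T − 69.600 − 26.912 = 11.6 a. For the hanging weight (downward positive): 13.8 × 10 − T = 13.8 a.
Adding the two equations eliminates T: 41.488 = 25.4 a, so a = 1.6334 m/s².

1.633 m/s²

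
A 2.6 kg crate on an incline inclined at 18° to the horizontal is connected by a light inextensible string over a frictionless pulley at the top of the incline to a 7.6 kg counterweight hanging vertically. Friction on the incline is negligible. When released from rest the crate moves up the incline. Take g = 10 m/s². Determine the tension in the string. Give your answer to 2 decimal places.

For the crate on the incline: the weight component along the slope is m₁g sin 18° = 2.6 × 10 × 0.3090 = 8.034 N and the normal force is N = m₁g cos 18° = 24.727 N.
Newton's second law for the crate (up-slope positive): T − 8.034 = 2.6 a. For the hanging counterweight (downward positive): 7.6 × 10 − T = 7.6 a.
Adding the two equations eliminates T: 67.966 = 10.2 a, so a = 6.6633 m/s².
Then from the hanging counterweight's equation, T = 7.6 × (10 − 6.6633) = 25.359 N.

25.36 N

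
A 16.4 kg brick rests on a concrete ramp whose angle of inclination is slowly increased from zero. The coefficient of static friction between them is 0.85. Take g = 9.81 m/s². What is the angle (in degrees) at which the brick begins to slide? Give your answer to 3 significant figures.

At the threshold of sliding, static friction is at its maximum μ_s N and exactly balances the weight component along the incline: mg sin θ = μ_s mg cos θ.
Hence tan θ = μ_s = 0.85, so θ = arctan(0.85) = 40.3645°.

40.4°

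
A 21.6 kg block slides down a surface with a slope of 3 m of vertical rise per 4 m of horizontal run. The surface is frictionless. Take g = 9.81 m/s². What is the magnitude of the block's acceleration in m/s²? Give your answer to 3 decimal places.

Resolving the weight along the incline: the component pulling the block down the slope is mg sin 36.87° = 21.6 × 9.81 × 0.6000 = 127.138 N, and the normal force is N = mg cos 36.87° = 21.6 × 9.81 × 0.8000 = 169.517 N.
With no friction the net force along the incline is 127.138 N, so a = g sin 36.87° = 127.138 / 21.6 = 5.8860 m/s².

5.886 m/s²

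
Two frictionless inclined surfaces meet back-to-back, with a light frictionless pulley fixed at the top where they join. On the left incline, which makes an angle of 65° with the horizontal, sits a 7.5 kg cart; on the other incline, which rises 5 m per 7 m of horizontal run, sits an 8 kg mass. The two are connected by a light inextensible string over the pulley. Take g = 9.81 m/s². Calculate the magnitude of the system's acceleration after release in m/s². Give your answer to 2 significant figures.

Resolve each weight along its own incline: the 7.5 kg mass has component 7.5 × 9.81 × sin 65° = 66.682 N down its slope, and the 8 kg mass has 8 × 9.81 × sin 35.54° = 45.616 N down its slope.
The 7.5 kg side's 66.682 N exceeds the other side's 45.616 N, so that mass slides down and the 8 kg mass slides up. Taking that direction as positive, Newton's second law for the whole system gives 66.682 − 45.616 = (7.5 + 8) a, so a = 21.066 / 15.5 = 1.3591 m/s².

1.4 m/s²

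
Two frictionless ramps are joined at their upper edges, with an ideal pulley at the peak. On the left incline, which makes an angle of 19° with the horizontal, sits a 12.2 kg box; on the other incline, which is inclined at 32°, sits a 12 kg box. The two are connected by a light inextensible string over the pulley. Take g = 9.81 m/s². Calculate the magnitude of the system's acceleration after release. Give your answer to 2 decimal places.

Resolve each weight along its own incline: the 12.2 kg mass has component 12.2 × 9.81 × sin 19° = 38.965 N down its slope, and the 12 kg mass has 12 × 9.81 × sin 32° = 62.382 N down its slope.
The 12 kg side's 62.382 N exceeds the other side's 38.965 N, so that mass slides down and the 12.2 kg mass slides up. Taking that direction as positive, Newton's second law for the whole system gives 62.382 − 38.965 = (12.2 + 12) a, so a = 23.417 / 24.2 = 0.9676 m/s².

0.97 m/s²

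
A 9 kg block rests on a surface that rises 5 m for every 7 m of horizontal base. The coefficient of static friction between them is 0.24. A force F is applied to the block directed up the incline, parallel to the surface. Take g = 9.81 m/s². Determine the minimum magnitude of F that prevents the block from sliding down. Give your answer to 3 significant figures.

The normal force is N = mg cos 35.54° = 71.845 N. With F at its minimum the block is on the verge of sliding down, so static friction is at its maximum μ_s N = 0.24 × 71.845 = 17.243 N and acts up the slope.
Equilibrium along the incline: F + μ_s N = mg sin 35.54°, so F = 51.318 − 17.243 = 34.075 N.

34.1 N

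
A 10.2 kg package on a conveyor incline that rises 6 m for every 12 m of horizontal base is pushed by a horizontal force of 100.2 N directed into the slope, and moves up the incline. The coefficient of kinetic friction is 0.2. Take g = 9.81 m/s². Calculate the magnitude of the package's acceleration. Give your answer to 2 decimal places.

The horizontal push has components F cos 26.57° = 100.2 × 0.8944 = 89.619 N up the incline and F sin 26.57° = 100.2 × 0.4472 = 44.809 N pressing into the surface.
The normal force is therefore N = mg cos 26.57° + F sin 26.57° = 89.495 + 44.809 = 134.304 N, and kinetic friction down the slope is μN = 0.2 × 134.304 = 26.861 N.
Along the incline: F cos 26.57° − mg sin 26.57° − μN = ma, so 89.619 − 44.748 − 26.861 = 10.2 a, giving a = 1.7657 m/s².

1.77 m/s²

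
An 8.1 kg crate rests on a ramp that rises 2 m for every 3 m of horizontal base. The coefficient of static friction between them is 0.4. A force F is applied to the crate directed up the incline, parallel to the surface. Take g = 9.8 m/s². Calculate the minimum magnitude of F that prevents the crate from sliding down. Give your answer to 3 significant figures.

The normal force is N = mg cos 33.69° = 66.048 N. With F at its minimum the crate is on the verge of sliding down, so static friction is at its maximum μ_s N = 0.4 × 66.048 = 26.419 N and acts up the slope.
Equilibrium along the incline: F + μ_s N = mg sin 33.69°, so F = 44.032 − 26.419 = 17.613 N.

17.6 N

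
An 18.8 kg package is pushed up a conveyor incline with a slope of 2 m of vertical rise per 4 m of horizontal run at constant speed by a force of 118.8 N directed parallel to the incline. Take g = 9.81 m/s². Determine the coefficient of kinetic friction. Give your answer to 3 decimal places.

0.220

At constant speed ΣF = 0 along the incline. The applied 118.8 N acts up the slope; the weight component mg sin 26.57° = 82.479 N and kinetic friction μN both act down the slope.
So 118.8 = 82.479 + μ × 164.957, giving μ = (118.8 − 82.479) / 164.957 = 0.2202.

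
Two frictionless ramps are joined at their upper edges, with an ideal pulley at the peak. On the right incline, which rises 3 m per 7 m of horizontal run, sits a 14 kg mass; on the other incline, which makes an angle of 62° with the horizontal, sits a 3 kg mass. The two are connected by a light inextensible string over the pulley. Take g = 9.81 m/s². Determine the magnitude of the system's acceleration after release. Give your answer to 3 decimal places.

1.654 m/s²

Resolve each weight along its own incline: the 14 kg mass has component 14 × 9.81 × sin 23.20° = 54.101 N down its slope, and the 3 kg mass has 3 × 9.81 × sin 62° = 25.985 N down its slope.
The 14 kg side's 54.101 N exceeds the other side's 25.985 N, so that mass slides down and the 3 kg mass slides up. Taking that direction as positive, Newton's second law for the whole system gives 54.101 − 25.985 = (14 + 3) a, so a = 28.116 / 17 = 1.6539 m/s².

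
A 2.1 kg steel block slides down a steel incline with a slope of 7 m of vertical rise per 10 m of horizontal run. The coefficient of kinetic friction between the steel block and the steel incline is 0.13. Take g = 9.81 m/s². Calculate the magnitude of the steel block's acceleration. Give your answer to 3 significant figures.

4.58 m/s²

Resolving the weight along the incline: the component pulling the steel block down the slope is mg sin 34.99° = 2.1 × 9.81 × 0.5735 = 11.815 N, and the normal force is N = mg cos 34.99° = 2.1 × 9.81 × 0.8192 = 16.876 N.
Kinetic friction acts up the slope with magnitude f = μN = 0.13 × 16.876 = 2.194 N.
Net force along the incline is 11.815 − 2.194 = 9.621 N, so a = 9.621 / 2.1 = 4.5814 m/s².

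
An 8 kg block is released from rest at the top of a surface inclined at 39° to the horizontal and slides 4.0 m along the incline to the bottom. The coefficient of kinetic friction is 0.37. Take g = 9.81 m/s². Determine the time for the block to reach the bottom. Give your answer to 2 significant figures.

The weight component along the incline is mg sin 39° = 49.389 N and the normal force is N = mg cos 39° = 60.990 N.
Friction up the slope is f = μN = 0.37 × 60.990 = 22.566 N, so the net downslope force is 49.389 − 22.566 = 26.823 N and a = 26.823 / 8 = 3.3529 m/s².
Starting from rest, L = ½at², so t = √(2L/a) = √(2 × 4.0 / 3.3529) = 1.5447 s.

1.5 s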